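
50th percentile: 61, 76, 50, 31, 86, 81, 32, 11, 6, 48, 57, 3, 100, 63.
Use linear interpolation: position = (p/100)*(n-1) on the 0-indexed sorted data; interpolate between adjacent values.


Sorted: 3, 6, 11, 31, 32, 48, 50, 57, 61, 63, 76, 81, 86, 100
n = 14
Index = 50/100 * 13 = 6.5000
Lower = data[6] = 50, Upper = data[7] = 57
P50 = 50 + 0.5000*(7) = 53.5000

P50 = 53.5000


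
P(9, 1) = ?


P(9,1) = 9!/8!
= 362880/40320
= 9

P(9,1) = 9


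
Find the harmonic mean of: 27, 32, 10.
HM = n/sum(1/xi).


Sum of reciprocals = 1/27 + 1/32 + 1/10 = 0.168287
HM = 3/0.168287 = 17.8267

HM = 17.8267


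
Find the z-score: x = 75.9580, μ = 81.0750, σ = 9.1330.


z = (75.9580 - 81.0750)/9.1330
= -5.1170/9.1330
= -0.5603

z = -0.5603


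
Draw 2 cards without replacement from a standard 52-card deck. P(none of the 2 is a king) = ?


P(no kings) = (48/52) × (47/51)
= 0.8507

P = 0.8507


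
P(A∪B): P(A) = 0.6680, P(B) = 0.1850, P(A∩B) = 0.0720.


P(A∪B) = 0.6680 + 0.1850 - 0.0720
= 0.8530 - 0.0720
= 0.7810

P(A∪B) = 0.7810


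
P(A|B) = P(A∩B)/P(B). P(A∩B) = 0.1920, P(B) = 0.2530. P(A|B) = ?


P(A|B) = 0.1920/0.2530 = 0.7589

P(A|B) = 0.7589


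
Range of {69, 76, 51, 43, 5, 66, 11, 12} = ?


Max = 76, Min = 5
Range = 76 - 5 = 71

Range = 71


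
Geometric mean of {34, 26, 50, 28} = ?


Product = 34 × 26 × 50 × 28 = 1237600
GM = 1237600^(1/4) = 33.3538

GM = 33.3538


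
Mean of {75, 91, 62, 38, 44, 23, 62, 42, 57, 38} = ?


Sum = 75 + 91 + 62 + 38 + 44 + 23 + 62 + 42 + 57 + 38 = 532
n = 10
Mean = 532/10 = 53.2000

Mean = 53.2000


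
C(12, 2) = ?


C(12,2) = 12!/(2! × 10!)
= 479001600/(2 × 3628800)
= 66

C(12,2) = 66


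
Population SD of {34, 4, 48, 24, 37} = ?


Mean = 29.4000
Variance = 219.8400
SD = sqrt(219.8400) = 14.8270

SD = 14.8270


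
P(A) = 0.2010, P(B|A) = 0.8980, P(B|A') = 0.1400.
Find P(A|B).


P(B) = P(B|A)*P(A) + P(B|A')*P(A')
= 0.8980*0.2010 + 0.1400*0.7990
= 0.180498 + 0.111860 = 0.292358
P(A|B) = 0.180498/0.292358 = 0.6174

P(A|B) = 0.6174


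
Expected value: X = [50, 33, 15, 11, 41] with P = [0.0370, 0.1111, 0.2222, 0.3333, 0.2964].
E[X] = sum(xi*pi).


E[X] = 50*0.0370 + 33*0.1111 + 15*0.2222 + 11*0.3333 + 41*0.2964
= 1.8500 + 3.6663 + 3.3330 + 3.6663 + 12.1524
= 24.6680

E[X] = 24.6680


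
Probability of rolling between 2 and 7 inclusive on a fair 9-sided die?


Favorable outcomes (2 ≤ roll ≤ 7): 6
Total outcomes = 9
P = 6/9 = 0.6667

P = 0.6667


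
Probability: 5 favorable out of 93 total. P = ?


P = 5/93 = 0.0538

P = 0.0538


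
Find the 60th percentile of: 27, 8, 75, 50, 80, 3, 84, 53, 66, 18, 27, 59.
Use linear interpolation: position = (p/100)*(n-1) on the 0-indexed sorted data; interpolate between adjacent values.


Sorted: 3, 8, 18, 27, 27, 50, 53, 59, 66, 75, 80, 84
n = 12
Index = 60/100 * 11 = 6.6000
Lower = data[6] = 53, Upper = data[7] = 59
P60 = 53 + 0.6000*(6) = 56.6000

P60 = 56.6000


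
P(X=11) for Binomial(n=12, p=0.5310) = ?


C(12,11) = 12
p^11 = 0.000946
(1-p)^1 = 0.469000
P = 12 * 0.000946 * 0.469000 = 0.0053

P(X=11) = 0.0053


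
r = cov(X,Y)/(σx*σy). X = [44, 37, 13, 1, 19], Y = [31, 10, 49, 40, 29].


Mean X = 22.8000, Mean Y = 31.8000
SD X = 15.727683, SD Y = 13.013839
Cov = -132.640000
r = -132.640000/(15.727683*13.013839) = -0.6480

r = -0.6480


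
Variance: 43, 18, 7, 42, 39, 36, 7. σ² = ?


Mean = 27.4286
Squared deviations: 242.4694, 88.8980, 417.3265, 212.3265, 133.8980, 73.4694, 417.3265
Sum = 1585.7143
Variance = 1585.7143/7 = 226.5306

Variance = 226.5306


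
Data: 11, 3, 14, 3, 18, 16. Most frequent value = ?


Frequencies: 3:2, 11:1, 14:1, 16:1, 18:1
Max frequency = 2
Mode = 3

Mode = 3


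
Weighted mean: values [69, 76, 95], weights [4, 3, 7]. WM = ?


Numerator = 69*4 + 76*3 + 95*7 = 1169
Denominator = 4 + 3 + 7 = 14
WM = 1169/14 = 83.5000

WM = 83.5000


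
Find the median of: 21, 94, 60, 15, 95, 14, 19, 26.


Sorted: 14, 15, 19, 21, 26, 60, 94, 95
n = 8 (even)
Middle values: 21 and 26
Median = (21+26)/2 = 23.5000

Median = 23.5000


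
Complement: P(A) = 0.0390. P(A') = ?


P(not A) = 1 - 0.0390 = 0.9610

P(not A) = 0.9610


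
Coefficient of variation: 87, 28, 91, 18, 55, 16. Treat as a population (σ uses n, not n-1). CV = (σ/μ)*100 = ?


Mean = 49.1667
SD = 30.9161
CV = (30.9161/49.1667)*100 = 62.8802%

CV = 62.8802%


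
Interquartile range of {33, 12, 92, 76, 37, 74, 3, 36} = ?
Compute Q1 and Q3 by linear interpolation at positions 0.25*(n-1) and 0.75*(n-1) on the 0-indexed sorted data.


Sorted: 3, 12, 33, 36, 37, 74, 76, 92
Q1 (25th %ile) = 27.7500
Q3 (75th %ile) = 74.5000
IQR = 74.5000 - 27.7500 = 46.7500

IQR = 46.7500


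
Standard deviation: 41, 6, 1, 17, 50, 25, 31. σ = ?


Mean = 24.4286
Variance = 273.6735
SD = sqrt(273.6735) = 16.5431

SD = 16.5431


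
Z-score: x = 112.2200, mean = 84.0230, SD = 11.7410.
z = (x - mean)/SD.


z = (112.2200 - 84.0230)/11.7410
= 28.1970/11.7410
= 2.4016

z = 2.4016


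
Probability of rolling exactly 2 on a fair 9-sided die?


Favorable outcomes (roll = 2): 1
Total outcomes = 9
P = 1/9 = 0.1111

P = 0.1111


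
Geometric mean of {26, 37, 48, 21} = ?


Product = 26 × 37 × 48 × 21 = 969696
GM = 969696^(1/4) = 31.3804

GM = 31.3804


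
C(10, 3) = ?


C(10,3) = 10!/(3! × 7!)
= 3628800/(6 × 5040)
= 120

C(10,3) = 120


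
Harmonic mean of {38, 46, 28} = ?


Sum of reciprocals = 1/38 + 1/46 + 1/28 = 0.083769
HM = 3/0.083769 = 35.8127

HM = 35.8127


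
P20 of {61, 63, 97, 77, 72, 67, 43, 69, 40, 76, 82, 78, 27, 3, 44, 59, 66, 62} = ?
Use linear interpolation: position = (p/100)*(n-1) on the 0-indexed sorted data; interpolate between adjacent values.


Sorted: 3, 27, 40, 43, 44, 59, 61, 62, 63, 66, 67, 69, 72, 76, 77, 78, 82, 97
n = 18
Index = 20/100 * 17 = 3.4000
Lower = data[3] = 43, Upper = data[4] = 44
P20 = 43 + 0.4000*(1) = 43.4000

P20 = 43.4000


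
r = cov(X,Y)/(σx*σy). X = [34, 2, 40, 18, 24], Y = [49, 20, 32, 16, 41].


Mean X = 23.6000, Mean Y = 31.6000
SD X = 13.230268, SD Y = 12.403225
Cov = 105.840000
r = 105.840000/(13.230268*12.403225) = 0.6450

r = 0.6450


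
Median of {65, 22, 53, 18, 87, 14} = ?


Sorted: 14, 18, 22, 53, 65, 87
n = 6 (even)
Middle values: 22 and 53
Median = (22+53)/2 = 37.5000

Median = 37.5000


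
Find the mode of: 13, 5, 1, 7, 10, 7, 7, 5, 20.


Frequencies: 1:1, 5:2, 7:3, 10:1, 13:1, 20:1
Max frequency = 3
Mode = 7

Mode = 7


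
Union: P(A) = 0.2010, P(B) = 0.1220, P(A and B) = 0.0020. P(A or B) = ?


P(A∪B) = 0.2010 + 0.1220 - 0.0020
= 0.3230 - 0.0020
= 0.3210

P(A∪B) = 0.3210


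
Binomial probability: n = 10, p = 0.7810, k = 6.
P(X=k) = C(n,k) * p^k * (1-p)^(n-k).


C(10,6) = 210
p^6 = 0.226937
(1-p)^4 = 0.002300
P = 210 * 0.226937 * 0.002300 = 0.1096

P(X=6) = 0.1096


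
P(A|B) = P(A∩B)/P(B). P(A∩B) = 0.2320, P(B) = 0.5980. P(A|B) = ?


P(A|B) = 0.2320/0.5980 = 0.3880

P(A|B) = 0.3880


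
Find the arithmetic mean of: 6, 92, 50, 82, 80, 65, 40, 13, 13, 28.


Sum = 6 + 92 + 50 + 82 + 80 + 65 + 40 + 13 + 13 + 28 = 469
n = 10
Mean = 469/10 = 46.9000

Mean = 46.9000


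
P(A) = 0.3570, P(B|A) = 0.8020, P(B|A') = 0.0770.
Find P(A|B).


P(B) = P(B|A)*P(A) + P(B|A')*P(A')
= 0.8020*0.3570 + 0.0770*0.6430
= 0.286314 + 0.049511 = 0.335825
P(A|B) = 0.286314/0.335825 = 0.8526

P(A|B) = 0.8526


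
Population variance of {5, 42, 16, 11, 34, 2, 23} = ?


Mean = 19.0000
Squared deviations: 196.0000, 529.0000, 9.0000, 64.0000, 225.0000, 289.0000, 16.0000
Sum = 1328.0000
Variance = 1328.0000/7 = 189.7143

Variance = 189.7143


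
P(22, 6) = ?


P(22,6) = 22!/16!
= 1124000727777607680000/20922789888000
= 53721360

P(22,6) = 53721360


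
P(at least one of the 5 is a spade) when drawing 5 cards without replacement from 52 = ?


P(at least one) = 1 - P(none)
P(none) = (39/52) × (38/51) × (37/50) × (36/49) × (35/48) = 0.221534
P(at least one) = 1 - 0.221534 = 0.7785

P = 0.7785


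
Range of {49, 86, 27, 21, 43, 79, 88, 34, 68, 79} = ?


Max = 88, Min = 21
Range = 88 - 21 = 67

Range = 67


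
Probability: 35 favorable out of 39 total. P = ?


P = 35/39 = 0.8974

P = 0.8974


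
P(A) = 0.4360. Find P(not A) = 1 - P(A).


P(not A) = 1 - 0.4360 = 0.5640

P(not A) = 0.5640


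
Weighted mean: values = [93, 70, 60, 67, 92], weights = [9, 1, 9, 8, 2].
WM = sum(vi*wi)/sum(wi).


Numerator = 93*9 + 70*1 + 60*9 + 67*8 + 92*2 = 2167
Denominator = 9 + 1 + 9 + 8 + 2 = 29
WM = 2167/29 = 74.7241

WM = 74.7241


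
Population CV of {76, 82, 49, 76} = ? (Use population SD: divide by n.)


Mean = 70.7500
SD = 12.7940
CV = (12.7940/70.7500)*100 = 18.0835%

CV = 18.0835%


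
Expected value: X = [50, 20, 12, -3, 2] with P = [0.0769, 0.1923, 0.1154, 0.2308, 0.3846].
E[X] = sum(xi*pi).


E[X] = 50*0.0769 + 20*0.1923 + 12*0.1154 - 3*0.2308 + 2*0.3846
= 3.8450 + 3.8460 + 1.3848 - 0.6924 + 0.7692
= 9.1526

E[X] = 9.1526


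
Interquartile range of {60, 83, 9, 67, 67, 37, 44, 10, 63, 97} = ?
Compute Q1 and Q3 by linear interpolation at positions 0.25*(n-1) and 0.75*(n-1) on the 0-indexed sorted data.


Sorted: 9, 10, 37, 44, 60, 63, 67, 67, 83, 97
Q1 (25th %ile) = 38.7500
Q3 (75th %ile) = 67.0000
IQR = 67.0000 - 38.7500 = 28.2500

IQR = 28.2500


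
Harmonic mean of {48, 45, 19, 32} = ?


Sum of reciprocals = 1/48 + 1/45 + 1/19 + 1/32 = 0.126937
HM = 4/0.126937 = 31.5117

HM = 31.5117


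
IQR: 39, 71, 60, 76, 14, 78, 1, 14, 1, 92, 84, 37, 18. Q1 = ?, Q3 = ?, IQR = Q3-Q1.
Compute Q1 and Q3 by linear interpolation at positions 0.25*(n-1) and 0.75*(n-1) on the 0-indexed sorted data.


Sorted: 1, 1, 14, 14, 18, 37, 39, 60, 71, 76, 78, 84, 92
Q1 (25th %ile) = 14.0000
Q3 (75th %ile) = 76.0000
IQR = 76.0000 - 14.0000 = 62.0000

IQR = 62.0000


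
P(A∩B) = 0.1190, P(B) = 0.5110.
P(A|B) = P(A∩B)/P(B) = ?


P(A|B) = 0.1190/0.5110 = 0.2329

P(A|B) = 0.2329


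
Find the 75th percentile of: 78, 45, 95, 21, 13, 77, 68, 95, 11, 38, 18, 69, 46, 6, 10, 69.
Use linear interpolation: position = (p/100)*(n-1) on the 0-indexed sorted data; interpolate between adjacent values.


Sorted: 6, 10, 11, 13, 18, 21, 38, 45, 46, 68, 69, 69, 77, 78, 95, 95
n = 16
Index = 75/100 * 15 = 11.2500
Lower = data[11] = 69, Upper = data[12] = 77
P75 = 69 + 0.2500*(8) = 71.0000

P75 = 71.0000


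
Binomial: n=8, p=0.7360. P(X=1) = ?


C(8,1) = 8
p^1 = 0.736000
(1-p)^7 = 8.937735e-05
P = 8 * 0.736000 * 8.937735e-05 = 0.0005

P(X=1) = 0.0005


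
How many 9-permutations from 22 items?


P(22,9) = 22!/13!
= 1124000727777607680000/6227020800
= 180503769600

P(22,9) = 180503769600


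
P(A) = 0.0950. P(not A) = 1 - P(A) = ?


P(not A) = 1 - 0.0950 = 0.9050

P(not A) = 0.9050


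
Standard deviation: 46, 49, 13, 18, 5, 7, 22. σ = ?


Mean = 22.8571
Variance = 272.9796
SD = sqrt(272.9796) = 16.5221

SD = 16.5221


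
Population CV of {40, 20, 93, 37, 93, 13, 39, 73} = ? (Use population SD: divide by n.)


Mean = 51.0000
SD = 29.3215
CV = (29.3215/51.0000)*100 = 57.4931%

CV = 57.4931%


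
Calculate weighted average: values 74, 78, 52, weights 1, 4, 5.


Numerator = 74*1 + 78*4 + 52*5 = 646
Denominator = 1 + 4 + 5 = 10
WM = 646/10 = 64.6000

WM = 64.6000


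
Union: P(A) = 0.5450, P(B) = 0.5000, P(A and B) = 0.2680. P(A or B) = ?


P(A∪B) = 0.5450 + 0.5000 - 0.2680
= 1.0450 - 0.2680
= 0.7770

P(A∪B) = 0.7770


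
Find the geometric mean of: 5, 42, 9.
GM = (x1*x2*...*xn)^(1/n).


Product = 5 × 42 × 9 = 1890
GM = 1890^(1/3) = 12.3639

GM = 12.3639


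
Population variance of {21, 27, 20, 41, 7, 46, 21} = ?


Mean = 26.1429
Squared deviations: 26.4490, 0.7347, 37.7347, 220.7347, 366.4490, 394.3061, 26.4490
Sum = 1072.8571
Variance = 1072.8571/7 = 153.2653

Variance = 153.2653


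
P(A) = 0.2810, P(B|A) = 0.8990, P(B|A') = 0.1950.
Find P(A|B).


P(B) = P(B|A)*P(A) + P(B|A')*P(A')
= 0.8990*0.2810 + 0.1950*0.7190
= 0.252619 + 0.140205 = 0.392824
P(A|B) = 0.252619/0.392824 = 0.6431

P(A|B) = 0.6431


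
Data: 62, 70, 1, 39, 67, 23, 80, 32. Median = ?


Sorted: 1, 23, 32, 39, 62, 67, 70, 80
n = 8 (even)
Middle values: 39 and 62
Median = (39+62)/2 = 50.5000

Median = 50.5000


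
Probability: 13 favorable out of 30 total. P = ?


P = 13/30 = 0.4333

P = 0.4333


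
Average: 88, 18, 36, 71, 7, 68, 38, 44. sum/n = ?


Sum = 88 + 18 + 36 + 71 + 7 + 68 + 38 + 44 = 370
n = 8
Mean = 370/8 = 46.2500

Mean = 46.2500


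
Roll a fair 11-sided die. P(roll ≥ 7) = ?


Favorable outcomes (roll ≥ 7): 5
Total outcomes = 11
P = 5/11 = 0.4545

P = 0.4545


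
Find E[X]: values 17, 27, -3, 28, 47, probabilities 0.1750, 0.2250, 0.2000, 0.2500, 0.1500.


E[X] = 17*0.1750 + 27*0.2250 - 3*0.2000 + 28*0.2500 + 47*0.1500
= 2.9750 + 6.0750 - 0.6000 + 7.0000 + 7.0500
= 22.5000

E[X] = 22.5000


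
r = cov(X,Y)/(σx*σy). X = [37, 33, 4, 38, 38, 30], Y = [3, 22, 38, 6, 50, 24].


Mean X = 30.0000, Mean Y = 23.8333
SD X = 11.986103, SD Y = 16.536996
Cov = -75.500000
r = -75.500000/(11.986103*16.536996) = -0.3809

r = -0.3809


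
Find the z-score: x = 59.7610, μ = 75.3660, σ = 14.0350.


z = (59.7610 - 75.3660)/14.0350
= -15.6050/14.0350
= -1.1119

z = -1.1119


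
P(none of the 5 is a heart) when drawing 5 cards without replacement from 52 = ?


P(no hearts) = (39/52) × (38/51) × (37/50) × (36/49) × (35/48)
= 0.2215

P = 0.2215


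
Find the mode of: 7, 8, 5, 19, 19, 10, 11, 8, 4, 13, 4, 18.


Frequencies: 4:2, 5:1, 7:1, 8:2, 10:1, 11:1, 13:1, 18:1, 19:2
Max frequency = 2
Mode = 4, 8, 19

Mode = 4, 8, 19


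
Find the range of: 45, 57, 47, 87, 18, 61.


Max = 87, Min = 18
Range = 87 - 18 = 69

Range = 69


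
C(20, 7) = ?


C(20,7) = 20!/(7! × 13!)
= 2432902008176640000/(5040 × 6227020800)
= 77520

C(20,7) = 77520


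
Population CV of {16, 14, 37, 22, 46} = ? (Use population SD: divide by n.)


Mean = 27.0000
SD = 12.4579
CV = (12.4579/27.0000)*100 = 46.1405%

CV = 46.1405%


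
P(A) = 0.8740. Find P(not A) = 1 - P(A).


P(not A) = 1 - 0.8740 = 0.1260

P(not A) = 0.1260


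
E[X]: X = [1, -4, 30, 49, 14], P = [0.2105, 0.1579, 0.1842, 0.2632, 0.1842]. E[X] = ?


E[X] = 1*0.2105 - 4*0.1579 + 30*0.1842 + 49*0.2632 + 14*0.1842
= 0.2105 - 0.6316 + 5.5260 + 12.8968 + 2.5788
= 20.5805

E[X] = 20.5805


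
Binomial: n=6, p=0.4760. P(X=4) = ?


C(6,4) = 15
p^4 = 0.051337
(1-p)^2 = 0.274576
P = 15 * 0.051337 * 0.274576 = 0.2114

P(X=4) = 0.2114


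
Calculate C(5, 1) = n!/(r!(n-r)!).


C(5,1) = 5!/(1! × 4!)
= 120/(1 × 24)
= 5

C(5,1) = 5


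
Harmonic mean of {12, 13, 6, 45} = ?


Sum of reciprocals = 1/12 + 1/13 + 1/6 + 1/45 = 0.349145
HM = 4/0.349145 = 11.4565

HM = 11.4565


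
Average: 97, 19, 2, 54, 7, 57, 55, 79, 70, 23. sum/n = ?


Sum = 97 + 19 + 2 + 54 + 7 + 57 + 55 + 79 + 70 + 23 = 463
n = 10
Mean = 463/10 = 46.3000

Mean = 46.3000


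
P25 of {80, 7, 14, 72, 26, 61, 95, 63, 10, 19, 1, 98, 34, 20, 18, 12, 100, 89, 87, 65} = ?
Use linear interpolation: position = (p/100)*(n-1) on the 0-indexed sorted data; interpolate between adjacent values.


Sorted: 1, 7, 10, 12, 14, 18, 19, 20, 26, 34, 61, 63, 65, 72, 80, 87, 89, 95, 98, 100
n = 20
Index = 25/100 * 19 = 4.7500
Lower = data[4] = 14, Upper = data[5] = 18
P25 = 14 + 0.7500*(4) = 17.0000

P25 = 17.0000


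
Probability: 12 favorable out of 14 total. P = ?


P = 12/14 = 0.8571

P = 0.8571


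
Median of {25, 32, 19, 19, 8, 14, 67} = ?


Sorted: 8, 14, 19, 19, 25, 32, 67
n = 7 (odd)
Middle value = 19

Median = 19


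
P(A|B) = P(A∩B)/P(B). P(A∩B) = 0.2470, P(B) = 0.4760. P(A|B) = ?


P(A|B) = 0.2470/0.4760 = 0.5189

P(A|B) = 0.5189


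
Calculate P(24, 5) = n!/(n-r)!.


P(24,5) = 24!/19!
= 620448401733239439360000/121645100408832000
= 5100480

P(24,5) = 5100480


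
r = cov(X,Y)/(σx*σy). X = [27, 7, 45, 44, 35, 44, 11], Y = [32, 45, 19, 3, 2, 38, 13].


Mean X = 30.4286, Mean Y = 21.7143
SD X = 14.831021, SD Y = 15.745424
Cov = -82.020408
r = -82.020408/(14.831021*15.745424) = -0.3512

r = -0.3512


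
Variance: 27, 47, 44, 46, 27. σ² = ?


Mean = 38.2000
Squared deviations: 125.4400, 77.4400, 33.6400, 60.8400, 125.4400
Sum = 422.8000
Variance = 422.8000/5 = 84.5600

Variance = 84.5600


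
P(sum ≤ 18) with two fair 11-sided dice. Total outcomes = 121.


Total outcomes = 11×11 = 121
Favorable (sum ≤ 18): 111
P = 111/121 = 0.9174

P = 0.9174


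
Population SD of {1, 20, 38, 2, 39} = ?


Mean = 20.0000
Variance = 274.0000
SD = sqrt(274.0000) = 16.5529

SD = 16.5529


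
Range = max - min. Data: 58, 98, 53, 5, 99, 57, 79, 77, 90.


Max = 99, Min = 5
Range = 99 - 5 = 94

Range = 94


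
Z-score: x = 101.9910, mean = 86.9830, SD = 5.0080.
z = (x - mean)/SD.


z = (101.9910 - 86.9830)/5.0080
= 15.0080/5.0080
= 2.9968

z = 2.9968


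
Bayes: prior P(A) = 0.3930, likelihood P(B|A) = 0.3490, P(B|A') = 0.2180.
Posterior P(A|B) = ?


P(B) = P(B|A)*P(A) + P(B|A')*P(A')
= 0.3490*0.3930 + 0.2180*0.6070
= 0.137157 + 0.132326 = 0.269483
P(A|B) = 0.137157/0.269483 = 0.5090

P(A|B) = 0.5090


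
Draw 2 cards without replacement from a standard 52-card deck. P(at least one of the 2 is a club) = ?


P(at least one) = 1 - P(none)
P(none) = (39/52) × (38/51) = 0.558824
P(at least one) = 1 - 0.558824 = 0.4412

P = 0.4412


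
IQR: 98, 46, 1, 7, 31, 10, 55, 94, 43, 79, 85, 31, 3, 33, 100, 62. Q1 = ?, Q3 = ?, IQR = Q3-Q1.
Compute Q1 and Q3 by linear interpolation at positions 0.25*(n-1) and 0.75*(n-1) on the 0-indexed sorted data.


Sorted: 1, 3, 7, 10, 31, 31, 33, 43, 46, 55, 62, 79, 85, 94, 98, 100
Q1 (25th %ile) = 25.7500
Q3 (75th %ile) = 80.5000
IQR = 80.5000 - 25.7500 = 54.7500

IQR = 54.7500


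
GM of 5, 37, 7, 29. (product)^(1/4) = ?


Product = 5 × 37 × 7 × 29 = 37555
GM = 37555^(1/4) = 13.9209

GM = 13.9209


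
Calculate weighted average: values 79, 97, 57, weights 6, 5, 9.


Numerator = 79*6 + 97*5 + 57*9 = 1472
Denominator = 6 + 5 + 9 = 20
WM = 1472/20 = 73.6000

WM = 73.6000


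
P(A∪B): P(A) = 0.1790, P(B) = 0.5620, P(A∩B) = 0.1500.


P(A∪B) = 0.1790 + 0.5620 - 0.1500
= 0.7410 - 0.1500
= 0.5910

P(A∪B) = 0.5910


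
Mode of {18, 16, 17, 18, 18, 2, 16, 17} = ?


Frequencies: 2:1, 16:2, 17:2, 18:3
Max frequency = 3
Mode = 18

Mode = 18


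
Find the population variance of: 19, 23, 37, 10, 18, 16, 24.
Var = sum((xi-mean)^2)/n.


Mean = 21.0000
Squared deviations: 4.0000, 4.0000, 256.0000, 121.0000, 9.0000, 25.0000, 9.0000
Sum = 428.0000
Variance = 428.0000/7 = 61.1429

Variance = 61.1429


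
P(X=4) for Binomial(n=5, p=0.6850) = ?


C(5,4) = 5
p^4 = 0.220172
(1-p)^1 = 0.315000
P = 5 * 0.220172 * 0.315000 = 0.3468

P(X=4) = 0.3468


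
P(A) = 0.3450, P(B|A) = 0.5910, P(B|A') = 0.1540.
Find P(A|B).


P(B) = P(B|A)*P(A) + P(B|A')*P(A')
= 0.5910*0.3450 + 0.1540*0.6550
= 0.203895 + 0.100870 = 0.304765
P(A|B) = 0.203895/0.304765 = 0.6690

P(A|B) = 0.6690


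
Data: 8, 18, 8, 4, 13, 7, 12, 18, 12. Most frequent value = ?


Frequencies: 4:1, 7:1, 8:2, 12:2, 13:1, 18:2
Max frequency = 2
Mode = 8, 12, 18

Mode = 8, 12, 18


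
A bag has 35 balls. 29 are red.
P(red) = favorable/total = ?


P = 29/35 = 0.8286

P = 0.8286


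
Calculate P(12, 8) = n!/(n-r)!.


P(12,8) = 12!/4!
= 479001600/24
= 19958400

P(12,8) = 19958400


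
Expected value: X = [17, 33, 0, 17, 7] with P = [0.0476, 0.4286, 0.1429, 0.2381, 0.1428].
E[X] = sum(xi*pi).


E[X] = 17*0.0476 + 33*0.4286 + 0*0.1429 + 17*0.2381 + 7*0.1428
= 0.8092 + 14.1438 + 0 + 4.0477 + 0.9996
= 20.0003

E[X] = 20.0003


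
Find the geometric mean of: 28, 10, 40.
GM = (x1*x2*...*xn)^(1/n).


Product = 28 × 10 × 40 = 11200
GM = 11200^(1/3) = 22.3738

GM = 22.3738


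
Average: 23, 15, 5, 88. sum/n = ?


Sum = 23 + 15 + 5 + 88 = 131
n = 4
Mean = 131/4 = 32.7500

Mean = 32.7500


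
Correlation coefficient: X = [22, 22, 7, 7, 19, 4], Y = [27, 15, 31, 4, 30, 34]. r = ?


Mean X = 13.5000, Mean Y = 23.5000
SD X = 7.632169, SD Y = 10.594810
Cov = -4.750000
r = -4.750000/(7.632169*10.594810) = -0.0587

r = -0.0587


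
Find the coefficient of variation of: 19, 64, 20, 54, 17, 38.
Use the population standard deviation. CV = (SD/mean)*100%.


Mean = 35.3333
SD = 18.3273
CV = (18.3273/35.3333)*100 = 51.8696%

CV = 51.8696%


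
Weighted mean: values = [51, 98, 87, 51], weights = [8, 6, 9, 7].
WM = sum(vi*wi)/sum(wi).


Numerator = 51*8 + 98*6 + 87*9 + 51*7 = 2136
Denominator = 8 + 6 + 9 + 7 = 30
WM = 2136/30 = 71.2000

WM = 71.2000


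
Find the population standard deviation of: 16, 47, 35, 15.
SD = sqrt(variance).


Mean = 28.2500
Variance = 180.6875
SD = sqrt(180.6875) = 13.4420

SD = 13.4420


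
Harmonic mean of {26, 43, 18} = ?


Sum of reciprocals = 1/26 + 1/43 + 1/18 = 0.117273
HM = 3/0.117273 = 25.5814

HM = 25.5814


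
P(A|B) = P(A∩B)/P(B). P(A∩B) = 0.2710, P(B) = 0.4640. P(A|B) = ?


P(A|B) = 0.2710/0.4640 = 0.5841

P(A|B) = 0.5841


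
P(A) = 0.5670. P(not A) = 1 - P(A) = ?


P(not A) = 1 - 0.5670 = 0.4330

P(not A) = 0.4330


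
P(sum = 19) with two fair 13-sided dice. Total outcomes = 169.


Total outcomes = 13×13 = 169
Favorable (sum = 19): 8
P = 8/169 = 0.0473

P = 0.0473


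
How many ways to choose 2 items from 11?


C(11,2) = 11!/(2! × 9!)
= 39916800/(2 × 362880)
= 55

C(11,2) = 55


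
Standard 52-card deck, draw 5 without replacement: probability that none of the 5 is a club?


P(no clubs) = (39/52) × (38/51) × (37/50) × (36/49) × (35/48)
= 0.2215

P = 0.2215


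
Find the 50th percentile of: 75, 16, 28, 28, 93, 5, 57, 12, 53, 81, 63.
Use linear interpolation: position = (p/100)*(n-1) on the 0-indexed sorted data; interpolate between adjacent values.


Sorted: 5, 12, 16, 28, 28, 53, 57, 63, 75, 81, 93
n = 11
Index = 50/100 * 10 = 5.0000
Lower = data[5] = 53, Upper = data[6] = 57
P50 = 53 + 0*(4) = 53.0000

P50 = 53.0000


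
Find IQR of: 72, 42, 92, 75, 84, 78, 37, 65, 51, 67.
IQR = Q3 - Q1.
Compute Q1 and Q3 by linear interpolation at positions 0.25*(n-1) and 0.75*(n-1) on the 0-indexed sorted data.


Sorted: 37, 42, 51, 65, 67, 72, 75, 78, 84, 92
Q1 (25th %ile) = 54.5000
Q3 (75th %ile) = 77.2500
IQR = 77.2500 - 54.5000 = 22.7500

IQR = 22.7500


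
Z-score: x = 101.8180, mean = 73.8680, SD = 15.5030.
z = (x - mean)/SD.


z = (101.8180 - 73.8680)/15.5030
= 27.9500/15.5030
= 1.8029

z = 1.8029


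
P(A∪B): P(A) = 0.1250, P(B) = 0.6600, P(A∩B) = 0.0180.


P(A∪B) = 0.1250 + 0.6600 - 0.0180
= 0.7850 - 0.0180
= 0.7670

P(A∪B) = 0.7670


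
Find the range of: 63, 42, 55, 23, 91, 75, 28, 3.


Max = 91, Min = 3
Range = 91 - 3 = 88

Range = 88


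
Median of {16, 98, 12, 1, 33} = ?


Sorted: 1, 12, 16, 33, 98
n = 5 (odd)
Middle value = 16

Median = 16


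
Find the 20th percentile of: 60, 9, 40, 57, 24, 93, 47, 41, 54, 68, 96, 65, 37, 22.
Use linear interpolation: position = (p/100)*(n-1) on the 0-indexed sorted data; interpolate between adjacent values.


Sorted: 9, 22, 24, 37, 40, 41, 47, 54, 57, 60, 65, 68, 93, 96
n = 14
Index = 20/100 * 13 = 2.6000
Lower = data[2] = 24, Upper = data[3] = 37
P20 = 24 + 0.6000*(13) = 31.8000

P20 = 31.8000


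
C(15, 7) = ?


C(15,7) = 15!/(7! × 8!)
= 1307674368000/(5040 × 40320)
= 6435

C(15,7) = 6435


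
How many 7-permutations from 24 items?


P(24,7) = 24!/17!
= 620448401733239439360000/355687428096000
= 1744364160

P(24,7) = 1744364160


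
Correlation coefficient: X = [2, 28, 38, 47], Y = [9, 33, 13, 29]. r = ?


Mean X = 28.7500, Mean Y = 21.0000
SD X = 16.843025, SD Y = 10.198039
Cov = 96.000000
r = 96.000000/(16.843025*10.198039) = 0.5589

r = 0.5589


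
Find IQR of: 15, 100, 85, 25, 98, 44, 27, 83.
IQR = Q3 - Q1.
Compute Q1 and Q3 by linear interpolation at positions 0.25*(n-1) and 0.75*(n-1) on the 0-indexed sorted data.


Sorted: 15, 25, 27, 44, 83, 85, 98, 100
Q1 (25th %ile) = 26.5000
Q3 (75th %ile) = 88.2500
IQR = 88.2500 - 26.5000 = 61.7500

IQR = 61.7500


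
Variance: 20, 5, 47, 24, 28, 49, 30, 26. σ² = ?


Mean = 28.6250
Squared deviations: 74.3906, 558.1406, 337.6406, 21.3906, 0.3906, 415.1406, 1.8906, 6.8906
Sum = 1415.8750
Variance = 1415.8750/8 = 176.9844

Variance = 176.9844


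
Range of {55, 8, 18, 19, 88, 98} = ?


Max = 98, Min = 8
Range = 98 - 8 = 90

Range = 90


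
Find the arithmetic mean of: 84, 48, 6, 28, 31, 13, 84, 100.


Sum = 84 + 48 + 6 + 28 + 31 + 13 + 84 + 100 = 394
n = 8
Mean = 394/8 = 49.2500

Mean = 49.2500


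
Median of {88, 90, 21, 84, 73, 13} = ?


Sorted: 13, 21, 73, 84, 88, 90
n = 6 (even)
Middle values: 73 and 84
Median = (73+84)/2 = 78.5000

Median = 78.5000


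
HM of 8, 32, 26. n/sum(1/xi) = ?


Sum of reciprocals = 1/8 + 1/32 + 1/26 = 0.194712
HM = 3/0.194712 = 15.4074

HM = 15.4074


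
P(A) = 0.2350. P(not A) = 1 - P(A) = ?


P(not A) = 1 - 0.2350 = 0.7650

P(not A) = 0.7650


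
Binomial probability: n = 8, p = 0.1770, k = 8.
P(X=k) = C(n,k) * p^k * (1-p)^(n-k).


C(8,8) = 1
p^8 = 9.633545e-07
(1-p)^0 = 1.000000
P = 1 * 9.633545e-07 * 1.000000 = 9.6335e-07

P(X=8) = 9.6335e-07


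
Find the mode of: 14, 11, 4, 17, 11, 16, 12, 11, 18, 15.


Frequencies: 4:1, 11:3, 12:1, 14:1, 15:1, 16:1, 17:1, 18:1
Max frequency = 3
Mode = 11

Mode = 11


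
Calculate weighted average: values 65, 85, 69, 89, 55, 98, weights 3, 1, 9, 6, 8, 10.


Numerator = 65*3 + 85*1 + 69*9 + 89*6 + 55*8 + 98*10 = 2855
Denominator = 3 + 1 + 9 + 6 + 8 + 10 = 37
WM = 2855/37 = 77.1622

WM = 77.1622


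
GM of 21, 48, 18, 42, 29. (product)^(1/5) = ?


Product = 21 × 48 × 18 × 42 × 29 = 22099392
GM = 22099392^(1/5) = 29.4358

GM = 29.4358


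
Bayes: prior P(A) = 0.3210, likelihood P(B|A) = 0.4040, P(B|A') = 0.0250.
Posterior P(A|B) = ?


P(B) = P(B|A)*P(A) + P(B|A')*P(A')
= 0.4040*0.3210 + 0.0250*0.6790
= 0.129684 + 0.016975 = 0.146659
P(A|B) = 0.129684/0.146659 = 0.8843

P(A|B) = 0.8843


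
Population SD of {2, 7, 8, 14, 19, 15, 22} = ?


Mean = 12.4286
Variance = 43.1020
SD = sqrt(43.1020) = 6.5652

SD = 6.5652


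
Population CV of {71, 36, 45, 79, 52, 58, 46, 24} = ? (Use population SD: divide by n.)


Mean = 51.3750
SD = 16.7626
CV = (16.7626/51.3750)*100 = 32.6279%

CV = 32.6279%


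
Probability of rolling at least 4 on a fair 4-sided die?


Favorable outcomes (roll ≥ 4): 1
Total outcomes = 4
P = 1/4 = 0.2500

P = 0.2500


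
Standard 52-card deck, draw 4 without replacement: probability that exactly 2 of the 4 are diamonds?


Hypergeometric: P(X=2) = C(13,2)·C(39,2) / C(52,4)
= 78 × 741 / 270725
= 57798/270725 = 0.2135

P = 0.2135


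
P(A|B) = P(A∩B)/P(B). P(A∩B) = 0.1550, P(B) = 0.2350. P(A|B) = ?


P(A|B) = 0.1550/0.2350 = 0.6596

P(A|B) = 0.6596


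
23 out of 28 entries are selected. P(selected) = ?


P = 23/28 = 0.8214

P = 0.8214


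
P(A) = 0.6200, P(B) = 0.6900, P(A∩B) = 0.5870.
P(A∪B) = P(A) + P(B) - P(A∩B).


P(A∪B) = 0.6200 + 0.6900 - 0.5870
= 1.3100 - 0.5870
= 0.7230

P(A∪B) = 0.7230


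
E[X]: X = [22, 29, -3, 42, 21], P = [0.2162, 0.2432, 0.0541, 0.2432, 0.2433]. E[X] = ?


E[X] = 22*0.2162 + 29*0.2432 - 3*0.0541 + 42*0.2432 + 21*0.2433
= 4.7564 + 7.0528 - 0.1623 + 10.2144 + 5.1093
= 26.9706

E[X] = 26.9706


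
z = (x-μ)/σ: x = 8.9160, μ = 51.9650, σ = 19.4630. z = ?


z = (8.9160 - 51.9650)/19.4630
= -43.0490/19.4630
= -2.2118

z = -2.2118


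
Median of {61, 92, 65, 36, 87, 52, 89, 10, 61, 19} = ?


Sorted: 10, 19, 36, 52, 61, 61, 65, 87, 89, 92
n = 10 (even)
Middle values: 61 and 61
Median = (61+61)/2 = 61.0000

Median = 61.0000


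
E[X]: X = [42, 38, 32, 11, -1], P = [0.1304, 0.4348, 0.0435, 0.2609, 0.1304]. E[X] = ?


E[X] = 42*0.1304 + 38*0.4348 + 32*0.0435 + 11*0.2609 - 1*0.1304
= 5.4768 + 16.5224 + 1.3920 + 2.8699 - 0.1304
= 26.1307

E[X] = 26.1307


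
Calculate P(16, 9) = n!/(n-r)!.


P(16,9) = 16!/7!
= 20922789888000/5040
= 4151347200

P(16,9) = 4151347200


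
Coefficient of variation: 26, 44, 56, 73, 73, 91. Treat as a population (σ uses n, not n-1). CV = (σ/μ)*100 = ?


Mean = 60.5000
SD = 21.3131
CV = (21.3131/60.5000)*100 = 35.2283%

CV = 35.2283%


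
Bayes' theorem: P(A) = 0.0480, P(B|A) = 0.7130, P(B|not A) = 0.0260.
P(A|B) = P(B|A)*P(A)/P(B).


P(B) = P(B|A)*P(A) + P(B|A')*P(A')
= 0.7130*0.0480 + 0.0260*0.9520
= 0.034224 + 0.024752 = 0.058976
P(A|B) = 0.034224/0.058976 = 0.5803

P(A|B) = 0.5803


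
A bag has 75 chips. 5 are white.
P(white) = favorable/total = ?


P = 5/75 = 0.0667

P = 0.0667


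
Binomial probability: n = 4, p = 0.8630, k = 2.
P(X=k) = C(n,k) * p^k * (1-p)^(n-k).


C(4,2) = 6
p^2 = 0.744769
(1-p)^2 = 0.018769
P = 6 * 0.744769 * 0.018769 = 0.0839

P(X=2) = 0.0839


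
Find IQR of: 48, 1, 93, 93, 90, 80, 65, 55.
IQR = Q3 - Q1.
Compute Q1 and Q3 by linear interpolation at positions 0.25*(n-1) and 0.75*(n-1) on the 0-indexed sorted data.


Sorted: 1, 48, 55, 65, 80, 90, 93, 93
Q1 (25th %ile) = 53.2500
Q3 (75th %ile) = 90.7500
IQR = 90.7500 - 53.2500 = 37.5000

IQR = 37.5000


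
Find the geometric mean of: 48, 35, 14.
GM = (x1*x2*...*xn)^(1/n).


Product = 48 × 35 × 14 = 23520
GM = 23520^(1/3) = 28.6514

GM = 28.6514


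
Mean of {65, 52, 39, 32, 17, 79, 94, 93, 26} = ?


Sum = 65 + 52 + 39 + 32 + 17 + 79 + 94 + 93 + 26 = 497
n = 9
Mean = 497/9 = 55.2222

Mean = 55.2222


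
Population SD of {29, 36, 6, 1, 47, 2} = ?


Mean = 20.1667
Variance = 324.4722
SD = sqrt(324.4722) = 18.0131

SD = 18.0131


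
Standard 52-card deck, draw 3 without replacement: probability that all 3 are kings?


P(all kings) = (4/52) × (3/51) × (2/50)
= 0.0002

P = 0.0002


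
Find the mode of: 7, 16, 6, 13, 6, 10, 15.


Frequencies: 6:2, 7:1, 10:1, 13:1, 15:1, 16:1
Max frequency = 2
Mode = 6

Mode = 6


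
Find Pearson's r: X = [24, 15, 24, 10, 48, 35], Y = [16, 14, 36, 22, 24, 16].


Mean X = 26.0000, Mean Y = 21.3333
SD X = 12.583057, SD Y = 7.453560
Cov = 10.333333
r = 10.333333/(12.583057*7.453560) = 0.1102

r = 0.1102


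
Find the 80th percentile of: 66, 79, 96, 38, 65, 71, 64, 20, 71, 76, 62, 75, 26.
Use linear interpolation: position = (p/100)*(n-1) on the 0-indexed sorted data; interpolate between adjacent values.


Sorted: 20, 26, 38, 62, 64, 65, 66, 71, 71, 75, 76, 79, 96
n = 13
Index = 80/100 * 12 = 9.6000
Lower = data[9] = 75, Upper = data[10] = 76
P80 = 75 + 0.6000*(1) = 75.6000

P80 = 75.6000


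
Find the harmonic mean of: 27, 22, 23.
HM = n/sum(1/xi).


Sum of reciprocals = 1/27 + 1/22 + 1/23 = 0.125970
HM = 3/0.125970 = 23.8152

HM = 23.8152


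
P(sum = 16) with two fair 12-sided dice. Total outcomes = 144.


Total outcomes = 12×12 = 144
Favorable (sum = 16): 9
P = 9/144 = 0.0625

P = 0.0625


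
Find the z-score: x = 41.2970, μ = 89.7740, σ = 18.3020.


z = (41.2970 - 89.7740)/18.3020
= -48.4770/18.3020
= -2.6487

z = -2.6487


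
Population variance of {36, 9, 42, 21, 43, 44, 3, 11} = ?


Mean = 26.1250
Squared deviations: 97.5156, 293.2656, 252.0156, 26.2656, 284.7656, 319.5156, 534.7656, 228.7656
Sum = 2036.8750
Variance = 2036.8750/8 = 254.6094

Variance = 254.6094


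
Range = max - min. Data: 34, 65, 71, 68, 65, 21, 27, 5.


Max = 71, Min = 5
Range = 71 - 5 = 66

Range = 66


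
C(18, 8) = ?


C(18,8) = 18!/(8! × 10!)
= 6402373705728000/(40320 × 3628800)
= 43758

C(18,8) = 43758


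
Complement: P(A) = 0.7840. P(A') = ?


P(not A) = 1 - 0.7840 = 0.2160

P(not A) = 0.2160


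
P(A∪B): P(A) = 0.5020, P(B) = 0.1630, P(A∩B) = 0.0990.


P(A∪B) = 0.5020 + 0.1630 - 0.0990
= 0.6650 - 0.0990
= 0.5660

P(A∪B) = 0.5660


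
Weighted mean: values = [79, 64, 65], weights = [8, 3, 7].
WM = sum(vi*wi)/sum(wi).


Numerator = 79*8 + 64*3 + 65*7 = 1279
Denominator = 8 + 3 + 7 = 18
WM = 1279/18 = 71.0556

WM = 71.0556


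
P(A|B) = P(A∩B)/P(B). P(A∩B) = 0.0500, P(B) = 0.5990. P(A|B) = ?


P(A|B) = 0.0500/0.5990 = 0.0835

P(A|B) = 0.0835


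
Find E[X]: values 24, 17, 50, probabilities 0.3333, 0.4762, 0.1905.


E[X] = 24*0.3333 + 17*0.4762 + 50*0.1905
= 7.9992 + 8.0954 + 9.5250
= 25.6196

E[X] = 25.6196


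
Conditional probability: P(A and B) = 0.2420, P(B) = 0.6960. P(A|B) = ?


P(A|B) = 0.2420/0.6960 = 0.3477

P(A|B) = 0.3477


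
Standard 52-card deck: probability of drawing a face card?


12 face cards in 52 cards
P = 12/52 = 0.2308

P = 0.2308


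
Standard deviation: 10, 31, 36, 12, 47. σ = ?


Mean = 27.2000
Variance = 202.1600
SD = sqrt(202.1600) = 14.2183

SD = 14.2183


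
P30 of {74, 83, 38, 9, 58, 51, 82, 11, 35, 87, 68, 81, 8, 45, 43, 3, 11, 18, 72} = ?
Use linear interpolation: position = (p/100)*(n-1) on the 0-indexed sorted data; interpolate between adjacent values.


Sorted: 3, 8, 9, 11, 11, 18, 35, 38, 43, 45, 51, 58, 68, 72, 74, 81, 82, 83, 87
n = 19
Index = 30/100 * 18 = 5.4000
Lower = data[5] = 18, Upper = data[6] = 35
P30 = 18 + 0.4000*(17) = 24.8000

P30 = 24.8000


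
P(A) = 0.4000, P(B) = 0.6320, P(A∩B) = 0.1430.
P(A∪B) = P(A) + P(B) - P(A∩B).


P(A∪B) = 0.4000 + 0.6320 - 0.1430
= 1.0320 - 0.1430
= 0.8890

P(A∪B) = 0.8890


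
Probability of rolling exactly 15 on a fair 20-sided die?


Favorable outcomes (roll = 15): 1
Total outcomes = 20
P = 1/20 = 0.0500

P = 0.0500


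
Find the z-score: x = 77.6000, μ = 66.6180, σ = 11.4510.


z = (77.6000 - 66.6180)/11.4510
= 10.9820/11.4510
= 0.9590

z = 0.9590


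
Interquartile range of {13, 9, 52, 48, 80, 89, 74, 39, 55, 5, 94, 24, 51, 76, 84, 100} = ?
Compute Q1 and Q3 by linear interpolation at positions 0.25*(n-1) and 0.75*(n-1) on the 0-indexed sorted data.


Sorted: 5, 9, 13, 24, 39, 48, 51, 52, 55, 74, 76, 80, 84, 89, 94, 100
Q1 (25th %ile) = 35.2500
Q3 (75th %ile) = 81.0000
IQR = 81.0000 - 35.2500 = 45.7500

IQR = 45.7500


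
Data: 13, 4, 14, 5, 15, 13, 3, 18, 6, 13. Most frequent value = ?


Frequencies: 3:1, 4:1, 5:1, 6:1, 13:3, 14:1, 15:1, 18:1
Max frequency = 3
Mode = 13

Mode = 13


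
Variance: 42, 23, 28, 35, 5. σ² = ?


Mean = 26.6000
Squared deviations: 237.1600, 12.9600, 1.9600, 70.5600, 466.5600
Sum = 789.2000
Variance = 789.2000/5 = 157.8400

Variance = 157.8400


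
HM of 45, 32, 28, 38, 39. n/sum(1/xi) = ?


Sum of reciprocals = 1/45 + 1/32 + 1/28 + 1/38 + 1/39 = 0.141143
HM = 5/0.141143 = 35.4250

HM = 35.4250


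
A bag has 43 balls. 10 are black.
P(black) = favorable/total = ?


P = 10/43 = 0.2326

P = 0.2326


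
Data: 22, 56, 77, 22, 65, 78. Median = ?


Sorted: 22, 22, 56, 65, 77, 78
n = 6 (even)
Middle values: 56 and 65
Median = (56+65)/2 = 60.5000

Median = 60.5000


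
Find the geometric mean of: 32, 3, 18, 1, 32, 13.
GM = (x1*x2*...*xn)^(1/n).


Product = 32 × 3 × 18 × 1 × 32 × 13 = 718848
GM = 718848^(1/6) = 9.4647

GM = 9.4647


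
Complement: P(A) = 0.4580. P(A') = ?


P(not A) = 1 - 0.4580 = 0.5420

P(not A) = 0.5420


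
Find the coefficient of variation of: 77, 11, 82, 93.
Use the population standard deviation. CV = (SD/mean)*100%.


Mean = 65.7500
SD = 32.1355
CV = (32.1355/65.7500)*100 = 48.8752%

CV = 48.8752%


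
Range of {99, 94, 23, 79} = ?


Max = 99, Min = 23
Range = 99 - 23 = 76

Range = 76


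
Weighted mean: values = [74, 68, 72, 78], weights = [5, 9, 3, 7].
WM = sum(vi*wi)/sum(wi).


Numerator = 74*5 + 68*9 + 72*3 + 78*7 = 1744
Denominator = 5 + 9 + 3 + 7 = 24
WM = 1744/24 = 72.6667

WM = 72.6667


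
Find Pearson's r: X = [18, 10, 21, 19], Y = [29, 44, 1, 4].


Mean X = 17.0000, Mean Y = 19.5000
SD X = 4.183300, SD Y = 17.839563
Cov = -66.750000
r = -66.750000/(4.183300*17.839563) = -0.8944

r = -0.8944


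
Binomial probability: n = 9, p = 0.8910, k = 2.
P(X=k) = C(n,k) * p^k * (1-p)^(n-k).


C(9,2) = 36
p^2 = 0.793881
(1-p)^7 = 1.828039e-07
P = 36 * 0.793881 * 1.828039e-07 = 5.2245e-06

P(X=2) = 5.2245e-06


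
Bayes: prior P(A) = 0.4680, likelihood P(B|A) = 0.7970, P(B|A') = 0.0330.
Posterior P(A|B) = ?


P(B) = P(B|A)*P(A) + P(B|A')*P(A')
= 0.7970*0.4680 + 0.0330*0.5320
= 0.372996 + 0.017556 = 0.390552
P(A|B) = 0.372996/0.390552 = 0.9550

P(A|B) = 0.9550


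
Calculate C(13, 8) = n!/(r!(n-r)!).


C(13,8) = 13!/(8! × 5!)
= 6227020800/(40320 × 120)
= 1287

C(13,8) = 1287


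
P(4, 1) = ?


P(4,1) = 4!/3!
= 24/6
= 4

P(4,1) = 4


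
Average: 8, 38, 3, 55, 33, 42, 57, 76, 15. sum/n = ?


Sum = 8 + 38 + 3 + 55 + 33 + 42 + 57 + 76 + 15 = 327
n = 9
Mean = 327/9 = 36.3333

Mean = 36.3333


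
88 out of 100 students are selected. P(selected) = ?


P = 88/100 = 0.8800

P = 0.8800


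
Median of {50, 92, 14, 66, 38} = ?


Sorted: 14, 38, 50, 66, 92
n = 5 (odd)
Middle value = 50

Median = 50


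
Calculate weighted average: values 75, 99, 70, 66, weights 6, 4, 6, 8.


Numerator = 75*6 + 99*4 + 70*6 + 66*8 = 1794
Denominator = 6 + 4 + 6 + 8 = 24
WM = 1794/24 = 74.7500

WM = 74.7500


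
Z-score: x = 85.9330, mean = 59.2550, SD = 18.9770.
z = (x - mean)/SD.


z = (85.9330 - 59.2550)/18.9770
= 26.6780/18.9770
= 1.4058

z = 1.4058


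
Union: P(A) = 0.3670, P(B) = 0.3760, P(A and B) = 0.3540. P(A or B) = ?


P(A∪B) = 0.3670 + 0.3760 - 0.3540
= 0.7430 - 0.3540
= 0.3890

P(A∪B) = 0.3890


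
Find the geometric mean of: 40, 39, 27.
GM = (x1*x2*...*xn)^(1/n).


Product = 40 × 39 × 27 = 42120
GM = 42120^(1/3) = 34.7933

GM = 34.7933


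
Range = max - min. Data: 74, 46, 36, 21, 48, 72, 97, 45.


Max = 97, Min = 21
Range = 97 - 21 = 76

Range = 76


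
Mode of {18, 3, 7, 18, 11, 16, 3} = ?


Frequencies: 3:2, 7:1, 11:1, 16:1, 18:2
Max frequency = 2
Mode = 3, 18

Mode = 3, 18


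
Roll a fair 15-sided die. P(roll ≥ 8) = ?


Favorable outcomes (roll ≥ 8): 8
Total outcomes = 15
P = 8/15 = 0.5333

P = 0.5333


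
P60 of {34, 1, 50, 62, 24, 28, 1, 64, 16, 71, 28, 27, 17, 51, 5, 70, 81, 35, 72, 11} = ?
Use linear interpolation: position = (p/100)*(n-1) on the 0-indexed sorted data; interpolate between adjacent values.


Sorted: 1, 1, 5, 11, 16, 17, 24, 27, 28, 28, 34, 35, 50, 51, 62, 64, 70, 71, 72, 81
n = 20
Index = 60/100 * 19 = 11.4000
Lower = data[11] = 35, Upper = data[12] = 50
P60 = 35 + 0.4000*(15) = 41.0000

P60 = 41.0000


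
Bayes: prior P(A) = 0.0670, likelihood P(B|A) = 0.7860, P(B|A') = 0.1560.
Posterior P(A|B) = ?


P(B) = P(B|A)*P(A) + P(B|A')*P(A')
= 0.7860*0.0670 + 0.1560*0.9330
= 0.052662 + 0.145548 = 0.198210
P(A|B) = 0.052662/0.198210 = 0.2657

P(A|B) = 0.2657


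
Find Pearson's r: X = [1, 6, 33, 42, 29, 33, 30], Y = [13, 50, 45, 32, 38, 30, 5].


Mean X = 24.8571, Mean Y = 30.4286
SD X = 14.116136, SD Y = 15.145552
Cov = 12.775510
r = 12.775510/(14.116136*15.145552) = 0.0598

r = 0.0598


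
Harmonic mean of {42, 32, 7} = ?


Sum of reciprocals = 1/42 + 1/32 + 1/7 = 0.197917
HM = 3/0.197917 = 15.1579

HM = 15.1579


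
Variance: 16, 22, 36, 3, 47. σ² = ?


Mean = 24.8000
Squared deviations: 77.4400, 7.8400, 125.4400, 475.2400, 492.8400
Sum = 1178.8000
Variance = 1178.8000/5 = 235.7600

Variance = 235.7600


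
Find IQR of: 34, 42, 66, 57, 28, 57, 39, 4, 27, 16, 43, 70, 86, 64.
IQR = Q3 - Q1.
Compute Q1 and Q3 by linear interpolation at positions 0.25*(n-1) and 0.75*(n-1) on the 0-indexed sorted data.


Sorted: 4, 16, 27, 28, 34, 39, 42, 43, 57, 57, 64, 66, 70, 86
Q1 (25th %ile) = 29.5000
Q3 (75th %ile) = 62.2500
IQR = 62.2500 - 29.5000 = 32.7500

IQR = 32.7500
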